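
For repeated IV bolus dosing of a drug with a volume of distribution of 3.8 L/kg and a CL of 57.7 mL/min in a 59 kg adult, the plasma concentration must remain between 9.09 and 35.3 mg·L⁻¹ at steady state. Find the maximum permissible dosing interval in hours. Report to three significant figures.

87.9 h

Vd(total) = 59 kg × 3.8 L/kg = 224.2 L
CL = 57.7 mL/min × 60/1000 = 3.462 L/h
k = CL / Vd = 3.462 / 224.2 = 0.01544 h⁻¹
Between IV bolus doses, concentration decays as C = C₀·e^(−kτ), so C_peak/C_trough = e^(kτ).
τ_max = ln(C_peak/C_trough) / k = ln(35.3/9.09) / 0.01544 = 1.357 / 0.01544 = 87.89 h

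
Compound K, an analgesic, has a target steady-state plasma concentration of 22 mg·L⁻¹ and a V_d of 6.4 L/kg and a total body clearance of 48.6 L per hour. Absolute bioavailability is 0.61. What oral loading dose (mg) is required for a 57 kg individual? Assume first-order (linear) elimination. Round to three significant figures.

Vd = 6.4 L/kg × 57 kg = 364.8 L
LD = Vd × C / F = 364.8 × 22.00 / 0.61 = 13160 mg

13200 mg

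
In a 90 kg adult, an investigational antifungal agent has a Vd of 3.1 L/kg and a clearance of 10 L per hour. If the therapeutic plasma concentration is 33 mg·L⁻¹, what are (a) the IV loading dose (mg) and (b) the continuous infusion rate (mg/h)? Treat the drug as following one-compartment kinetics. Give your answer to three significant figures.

(a) 9210 mg; (b) 330 mg/h

Total Vd = 3.1 × 90 = 279.0 L
Loading: fill Vd to C_target → 279.0 L × 33 mg/L = 9207 mg
Maintenance infusion rate = CL × Css = 10.00 × 33 = 330.0 mg/h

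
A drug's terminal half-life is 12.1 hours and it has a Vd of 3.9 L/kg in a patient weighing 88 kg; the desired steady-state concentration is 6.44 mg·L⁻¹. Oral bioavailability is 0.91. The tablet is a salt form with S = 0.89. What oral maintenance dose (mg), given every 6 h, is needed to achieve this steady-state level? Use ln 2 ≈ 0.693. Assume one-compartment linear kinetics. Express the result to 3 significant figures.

Total Vd = 3.9 × 88 = 343.2 L
k = 0.693/12.1 = 0.05727 h⁻¹, so CL = k·Vd = 0.05727 × 343.2 = 19.66 L/h
D = CL × Css × τ / F / S = 19.66 × 6.44 × 6 / 0.91 / 0.89 = 938.0 mg

938 mg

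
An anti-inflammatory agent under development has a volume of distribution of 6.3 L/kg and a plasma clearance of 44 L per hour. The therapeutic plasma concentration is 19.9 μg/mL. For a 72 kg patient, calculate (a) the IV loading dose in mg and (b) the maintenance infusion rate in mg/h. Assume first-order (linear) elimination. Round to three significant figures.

Vd(total) = 72 kg × 6.3 L/kg = 453.6 L
Loading dose = Vd × C = 453.6 × 19.9 = 9027 mg
Maintenance: replace elimination → rate = CL × Css = 44.00 × 19.9 = 875.6 mg/h

(a) 9030 mg; (b) 876 mg/h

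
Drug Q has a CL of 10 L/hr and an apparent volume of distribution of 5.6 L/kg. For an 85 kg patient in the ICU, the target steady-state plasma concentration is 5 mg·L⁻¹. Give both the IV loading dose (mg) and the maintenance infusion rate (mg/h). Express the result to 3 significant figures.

(a) 2380 mg; (b) 50.0 mg/h

Vd(total) = 85 kg × 5.6 L/kg = 476.0 L
Loading: fill Vd to C_target → 476.0 L × 5 mg/L = 2380 mg
Infusion rate = 10.00 L/h × 5 mg/L = 50.00 mg/h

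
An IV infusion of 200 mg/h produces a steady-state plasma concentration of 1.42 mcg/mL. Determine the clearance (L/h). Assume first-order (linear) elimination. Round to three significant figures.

At steady state, infusion rate = CL × Css, so CL = rate / Css.
CL = 200 / 1.42 = 140.8 L/h

141 L/h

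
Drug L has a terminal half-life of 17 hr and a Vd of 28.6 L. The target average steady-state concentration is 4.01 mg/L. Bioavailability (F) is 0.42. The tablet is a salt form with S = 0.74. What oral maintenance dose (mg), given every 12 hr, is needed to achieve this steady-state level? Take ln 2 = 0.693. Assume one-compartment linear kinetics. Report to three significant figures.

181 mg

CL = 0.693 × Vd / t½ = 0.693 × 28.60 / 17 = 1.166 L/h
D = CL × Css × τ / F / S = 1.166 × 4.01 × 12 / 0.42 / 0.74 = 180.5 mg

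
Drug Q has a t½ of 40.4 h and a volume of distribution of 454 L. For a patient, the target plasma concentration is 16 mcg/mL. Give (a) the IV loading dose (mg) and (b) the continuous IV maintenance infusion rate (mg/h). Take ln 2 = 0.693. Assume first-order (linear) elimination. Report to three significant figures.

LD = Vd × C = 454.0 × 16 = 7264 mg
CL = 0.693 × Vd / t½ = 0.693 × 454.0 / 40.4 = 7.788 L/h
Infusion rate = CL × Css = 7.788 × 16 = 124.6 mg/h

(a) 7260 mg; (b) 125 mg/h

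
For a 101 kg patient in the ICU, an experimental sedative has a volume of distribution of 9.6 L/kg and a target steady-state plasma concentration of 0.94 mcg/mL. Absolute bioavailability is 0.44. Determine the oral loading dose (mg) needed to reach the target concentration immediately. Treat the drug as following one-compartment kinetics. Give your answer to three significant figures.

Total Vd = 9.6 × 101 = 969.6 L
LD = Vd × C / F = 969.6 × 0.9400 / 0.44 = 2071 mg

2070 mg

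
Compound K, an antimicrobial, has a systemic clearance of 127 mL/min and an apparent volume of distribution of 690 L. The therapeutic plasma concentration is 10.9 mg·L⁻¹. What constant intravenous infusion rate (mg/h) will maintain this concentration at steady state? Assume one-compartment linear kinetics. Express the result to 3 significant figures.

CL = 127 mL/min × 60/1000 = 7.620 L/h
Vd does not affect the maintenance rate; only clearance governs steady-state input.
Infusion rate = CL · Css = 7.620 L/h × 10.9 mg/L = 83.06 mg/h

83.1 mg/h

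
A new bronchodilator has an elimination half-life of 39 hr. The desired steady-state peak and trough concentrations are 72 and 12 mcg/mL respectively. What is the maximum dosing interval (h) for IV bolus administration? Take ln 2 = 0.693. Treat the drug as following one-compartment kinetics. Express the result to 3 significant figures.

101 h

k = 0.693 / t½ = 0.693 / 39 = 0.01777 h⁻¹
Between IV bolus doses, concentration decays as C = C₀·e^(−kτ), so C_peak/C_trough = e^(kτ).
τ_max = ln(C_peak/C_trough) / k = ln(72/12) / 0.01777 = 1.792 / 0.01777 = 100.8 h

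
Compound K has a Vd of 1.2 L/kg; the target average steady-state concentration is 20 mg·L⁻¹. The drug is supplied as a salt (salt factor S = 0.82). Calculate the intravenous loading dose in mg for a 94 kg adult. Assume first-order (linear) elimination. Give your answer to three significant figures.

2750 mg

Total Vd = 1.2 × 94 = 112.8 L
The loading dose fills Vd to the target concentration.
LD = Vd × C / S = 112.8 × 20.00 / 0.82 = 2751 mg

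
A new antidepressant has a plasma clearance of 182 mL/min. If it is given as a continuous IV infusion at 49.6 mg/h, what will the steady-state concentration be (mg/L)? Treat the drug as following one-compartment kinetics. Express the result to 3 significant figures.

CL = 182 mL/min = 182 × 0.06 = 10.92 L/h
Css = rate / CL = 49.6 / 10.92 = 4.542 mg/L

4.54 mg/L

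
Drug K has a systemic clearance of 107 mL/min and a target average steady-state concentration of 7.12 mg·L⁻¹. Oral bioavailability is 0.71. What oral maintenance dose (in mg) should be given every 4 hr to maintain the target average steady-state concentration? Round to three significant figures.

258 mg

CL = 107 mL/min × 60/1000 = 6.420 L/h
D = CL × Css × τ / F = 6.420 × 7.12 × 4 / 0.71 = 257.5 mg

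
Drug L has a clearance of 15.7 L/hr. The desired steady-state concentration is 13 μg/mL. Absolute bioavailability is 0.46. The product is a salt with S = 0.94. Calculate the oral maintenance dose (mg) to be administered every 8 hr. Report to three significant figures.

3780 mg

D = CL × Css × τ / F / S = 15.70 × 13 × 8 / 0.46 / 0.94 = 3776 mg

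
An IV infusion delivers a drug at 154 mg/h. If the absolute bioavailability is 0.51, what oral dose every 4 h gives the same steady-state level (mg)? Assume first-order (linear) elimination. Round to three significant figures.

1210 mg

To maintain the same Css, the systemic dosing rate must be unchanged: F·D/τ = infusion rate.
D = rate × τ / F = 154 × 4 / 0.51 = 1208 mg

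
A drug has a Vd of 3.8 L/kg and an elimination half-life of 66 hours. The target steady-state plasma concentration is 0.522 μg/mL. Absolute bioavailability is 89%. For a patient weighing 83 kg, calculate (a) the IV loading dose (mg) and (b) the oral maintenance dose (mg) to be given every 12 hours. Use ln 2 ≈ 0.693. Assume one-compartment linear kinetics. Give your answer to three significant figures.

Vd = 3.8 L/kg × 83 kg = 315.4 L
LD = Vd × C = 315.4 × 0.522 = 164.6 mg
CL = 0.693 × Vd / t½ = 0.693 × 315.4 / 66 = 3.312 L/h
D = CL × Css × τ / F = 3.312 × 0.522 × 12 / 0.89 = 23.31 mg

(a) 165 mg; (b) 23.3 mg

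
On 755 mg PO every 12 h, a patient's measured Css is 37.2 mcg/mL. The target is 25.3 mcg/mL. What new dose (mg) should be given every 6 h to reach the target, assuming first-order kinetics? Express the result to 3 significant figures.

257 mg

For first-order elimination, Css ∝ F·D/(CL·τ); F and CL are unchanged, so Css ∝ D/τ.
D₂ = D₁ × (Css,target / Css,current) × (τ₂/τ₁) = 755 × (25.3/37.2) × (6/12) = 256.7 mg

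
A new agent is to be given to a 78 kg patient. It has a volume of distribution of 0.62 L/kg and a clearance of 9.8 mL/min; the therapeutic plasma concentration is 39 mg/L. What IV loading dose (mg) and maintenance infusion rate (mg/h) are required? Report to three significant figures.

(a) 1890 mg; (b) 22.9 mg/h

Vd = 0.62 L/kg × 78 kg = 48.36 L
Loading: fill Vd to C_target → 48.36 L × 39 mg/L = 1886 mg
Convert clearance: 9.8 mL/min × 60 min/h ÷ 1000 mL/L = 0.5880 L/h
Maintenance: replace elimination → rate = CL × Css = 0.5880 × 39 = 22.93 mg/h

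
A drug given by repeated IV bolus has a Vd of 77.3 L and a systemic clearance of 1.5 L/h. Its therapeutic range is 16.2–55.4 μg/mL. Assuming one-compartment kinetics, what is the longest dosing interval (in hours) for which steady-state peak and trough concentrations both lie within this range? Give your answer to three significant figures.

63.4 h

k = CL / Vd = 1.500 / 77.30 = 0.01940 h⁻¹
Between IV bolus doses, concentration decays as C = C₀·e^(−kτ), so C_peak/C_trough = e^(kτ).
τ_max = ln(C_peak/C_trough) / k = ln(55.4/16.2) / 0.01940 = 1.230 / 0.01940 = 63.40 h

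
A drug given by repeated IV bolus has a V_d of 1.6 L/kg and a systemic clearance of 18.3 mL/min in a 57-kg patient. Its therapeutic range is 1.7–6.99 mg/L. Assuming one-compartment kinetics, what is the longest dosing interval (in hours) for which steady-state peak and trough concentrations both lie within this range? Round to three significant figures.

Total Vd = 1.6 × 57 = 91.20 L
Convert clearance: 18.3 mL/min × 60 min/h ÷ 1000 mL/L = 1.098 L/h
k = CL / Vd = 1.098 / 91.20 = 0.01204 h⁻¹
Between IV bolus doses, concentration decays as C = C₀·e^(−kτ), so C_peak/C_trough = e^(kτ).
τ_max = ln(C_peak/C_trough) / k = ln(6.99/1.7) / 0.01204 = 1.414 / 0.01204 = 117.4 h

117 h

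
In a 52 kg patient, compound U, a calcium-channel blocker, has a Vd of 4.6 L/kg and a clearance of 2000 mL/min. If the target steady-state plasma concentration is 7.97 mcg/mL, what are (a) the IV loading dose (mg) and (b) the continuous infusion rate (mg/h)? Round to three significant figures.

(a) 1910 mg; (b) 956 mg/h

Total Vd = 4.6 × 52 = 239.2 L
Loading: fill Vd to C_target → 239.2 L × 7.97 mg/L = 1906 mg
CL = 2000 mL/min × 60/1000 = 120.0 L/h
Maintenance: replace elimination → rate = CL × Css = 120.0 × 7.97 = 956.4 mg/h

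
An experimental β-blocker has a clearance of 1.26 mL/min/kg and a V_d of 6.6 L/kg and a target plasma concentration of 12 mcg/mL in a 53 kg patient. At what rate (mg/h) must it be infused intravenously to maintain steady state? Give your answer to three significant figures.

48.1 mg/h

CL = 1.26 mL/min/kg × 53 kg = 66.78 mL/min = 66.78 × 60/1000 = 4.007 L/h
Vd does not affect the maintenance rate; only clearance governs steady-state input.
Rate = CL × Css = 4.007 × 12 = 48.08 mg/h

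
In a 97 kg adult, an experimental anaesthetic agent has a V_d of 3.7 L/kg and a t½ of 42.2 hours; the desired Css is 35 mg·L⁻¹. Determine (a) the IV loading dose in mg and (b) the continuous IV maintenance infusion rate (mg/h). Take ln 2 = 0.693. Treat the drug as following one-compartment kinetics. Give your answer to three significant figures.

(a) 12600 mg; (b) 206 mg/h

Vd = 3.7 L/kg × 97 kg = 358.9 L
LD = Vd × C = 358.9 × 35 = 12560 mg
CL = 0.693 × Vd / t½ = 0.693 × 358.9 / 42.2 = 5.894 L/h
Infusion rate = CL × Css = 5.894 × 35 = 206.3 mg/h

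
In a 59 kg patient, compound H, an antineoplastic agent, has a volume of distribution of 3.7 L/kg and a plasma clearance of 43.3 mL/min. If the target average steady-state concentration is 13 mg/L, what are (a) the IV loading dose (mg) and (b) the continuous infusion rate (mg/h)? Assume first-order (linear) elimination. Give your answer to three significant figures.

(a) 2840 mg; (b) 33.8 mg/h

Vd(total) = 59 kg × 3.7 L/kg = 218.3 L
Loading dose = Vd × C = 218.3 × 13 = 2838 mg
Convert clearance: 43.3 mL/min × 60 min/h ÷ 1000 mL/L = 2.598 L/h
Maintenance infusion rate = CL × Css = 2.598 × 13 = 33.77 mg/h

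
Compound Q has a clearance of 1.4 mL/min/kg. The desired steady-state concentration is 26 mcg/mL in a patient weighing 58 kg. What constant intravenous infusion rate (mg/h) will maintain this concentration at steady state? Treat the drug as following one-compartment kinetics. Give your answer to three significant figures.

CL = 1.4 mL/min/kg × 58 kg = 81.20 mL/min = 81.20 × 60/1000 = 4.872 L/h
At steady state, infusion rate equals elimination rate: rate in = CL × Css.
R₀ = 4.872 × 26 = 126.7 mg/h

127 mg/h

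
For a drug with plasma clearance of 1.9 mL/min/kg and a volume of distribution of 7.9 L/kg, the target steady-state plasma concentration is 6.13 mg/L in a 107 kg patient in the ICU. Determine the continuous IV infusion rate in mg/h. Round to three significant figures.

CL = 1.9 mL/min/kg × 107 kg = 203.3 mL/min = 203.3 × 60/1000 = 12.20 L/h
Vd does not affect the maintenance rate; only clearance governs steady-state input.
R₀ = 12.20 × 6.13 = 74.79 mg/h

74.8 mg/h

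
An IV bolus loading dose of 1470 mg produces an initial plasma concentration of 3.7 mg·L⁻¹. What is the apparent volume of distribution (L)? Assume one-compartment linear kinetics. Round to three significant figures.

397 L

Immediately after an IV bolus, C₀ = Dose / Vd, so Vd = Dose / C₀.
Vd = 1470 / 3.7 = 397.3 L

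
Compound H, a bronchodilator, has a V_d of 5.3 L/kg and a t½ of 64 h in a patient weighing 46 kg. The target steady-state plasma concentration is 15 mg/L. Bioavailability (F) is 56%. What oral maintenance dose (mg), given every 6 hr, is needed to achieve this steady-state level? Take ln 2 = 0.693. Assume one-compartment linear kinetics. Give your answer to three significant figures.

Vd(total) = 46 kg × 5.3 L/kg = 243.8 L
k = 0.693/64 = 0.01083 h⁻¹, so CL = k·Vd = 0.01083 × 243.8 = 2.640 L/h
D = CL × Css × τ / F = 2.640 × 15 × 6 / 0.56 = 424.3 mg

424 mg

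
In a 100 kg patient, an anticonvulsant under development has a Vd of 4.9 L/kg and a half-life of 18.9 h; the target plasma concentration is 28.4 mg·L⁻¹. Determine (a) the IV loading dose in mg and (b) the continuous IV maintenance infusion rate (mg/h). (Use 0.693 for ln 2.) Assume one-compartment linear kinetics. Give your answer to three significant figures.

(a) 13900 mg; (b) 510 mg/h

Vd(total) = 100 kg × 4.9 L/kg = 490.0 L
LD = Vd × C = 490.0 × 28.4 = 13920 mg
CL = 0.693 × Vd / t½ = 0.693 × 490.0 / 18.9 = 17.97 L/h
Infusion rate = CL × Css = 17.97 × 28.4 = 510.3 mg/h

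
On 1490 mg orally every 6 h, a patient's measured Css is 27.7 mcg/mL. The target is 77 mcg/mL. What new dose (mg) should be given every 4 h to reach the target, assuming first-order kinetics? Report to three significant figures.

With linear kinetics, Css is proportional to dose rate (D/τ) at fixed clearance.
D₂ = D₁ × (Css,target / Css,current) × (τ₂/τ₁) = 1490 × (77/27.7) × (4/6) = 2761 mg

2760 mg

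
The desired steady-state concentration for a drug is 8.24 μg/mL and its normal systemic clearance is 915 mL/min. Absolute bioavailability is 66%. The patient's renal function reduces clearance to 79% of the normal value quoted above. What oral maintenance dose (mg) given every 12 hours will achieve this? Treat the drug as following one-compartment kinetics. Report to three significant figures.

6500 mg

CL = 915 mL/min = 915 × 0.06 = 54.90 L/h
Patient clearance = 0.79 × 54.90 = 43.37 L/h
D = CL × Css × τ / F = 43.37 × 8.24 × 12 / 0.66 = 6498 mg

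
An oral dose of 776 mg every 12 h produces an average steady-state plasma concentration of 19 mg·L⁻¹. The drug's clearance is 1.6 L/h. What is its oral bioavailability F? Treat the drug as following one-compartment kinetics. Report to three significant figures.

F·D/τ = CL·Css at steady state → F = CL·Css·τ / D.
F = 1.6 × 19 × 12 / 776 = 0.470

0.470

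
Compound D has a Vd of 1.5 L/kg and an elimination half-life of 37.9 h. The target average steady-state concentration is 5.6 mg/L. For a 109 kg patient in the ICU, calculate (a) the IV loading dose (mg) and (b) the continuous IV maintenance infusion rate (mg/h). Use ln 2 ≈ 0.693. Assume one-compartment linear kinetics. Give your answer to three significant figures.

(a) 916 mg; (b) 16.7 mg/h

Total Vd = 1.5 × 109 = 163.5 L
LD = Vd × C = 163.5 × 5.6 = 915.6 mg
CL = 0.693 × Vd / t½ = 0.693 × 163.5 / 37.9 = 2.990 L/h
Infusion rate = CL × Css = 2.990 × 5.6 = 16.74 mg/h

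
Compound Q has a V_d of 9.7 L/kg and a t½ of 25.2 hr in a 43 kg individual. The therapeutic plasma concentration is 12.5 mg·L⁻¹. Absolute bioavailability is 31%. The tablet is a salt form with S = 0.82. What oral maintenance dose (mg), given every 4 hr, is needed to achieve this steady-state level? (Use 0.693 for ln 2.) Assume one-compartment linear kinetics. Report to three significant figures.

2260 mg

Vd = 9.7 L/kg × 43 kg = 417.1 L
CL = 0.693 × Vd / t½ = 0.693 × 417.1 / 25.2 = 11.47 L/h
D = CL × Css × τ / F / S = 11.47 × 12.5 × 4 / 0.31 / 0.82 = 2256 mg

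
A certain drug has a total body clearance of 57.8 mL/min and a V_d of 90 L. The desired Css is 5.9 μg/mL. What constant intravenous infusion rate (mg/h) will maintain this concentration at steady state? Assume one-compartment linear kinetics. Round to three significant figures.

20.5 mg/h

CL = 57.8 mL/min = 57.8 × 0.06 = 3.468 L/h
Infusion rate = CL · Css = 3.468 L/h × 5.9 mg/L = 20.46 mg/h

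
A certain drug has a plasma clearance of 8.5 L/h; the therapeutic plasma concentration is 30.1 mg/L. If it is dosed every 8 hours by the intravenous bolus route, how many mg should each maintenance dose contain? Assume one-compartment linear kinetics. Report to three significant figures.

D = CL × Css × τ = 8.500 × 30.1 × 8 = 2047 mg

2050 mg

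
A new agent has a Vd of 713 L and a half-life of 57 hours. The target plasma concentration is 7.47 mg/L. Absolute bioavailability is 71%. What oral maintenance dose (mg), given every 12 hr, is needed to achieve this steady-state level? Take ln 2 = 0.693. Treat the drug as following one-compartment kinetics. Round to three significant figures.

1090 mg

CL = ln 2 · Vd / t½ = 0.693 × 713.0 / 57 = 8.669 L/h
D = CL × Css × τ / F = 8.669 × 7.47 × 12 / 0.71 = 1094 mg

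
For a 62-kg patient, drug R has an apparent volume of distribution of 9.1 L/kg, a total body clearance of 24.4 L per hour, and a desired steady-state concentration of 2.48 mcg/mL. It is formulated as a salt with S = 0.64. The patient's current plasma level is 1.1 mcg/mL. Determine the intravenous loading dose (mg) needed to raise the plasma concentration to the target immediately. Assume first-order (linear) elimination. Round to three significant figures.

1220 mg

Vd = 9.1 L/kg × 62 kg = 564.2 L
Concentration deficit ΔC = 2.48 − 1.1 = 1.380 mg/L
LD = Vd × ΔC / S = 564.2 × 1.380 / 0.64 = 1217 mg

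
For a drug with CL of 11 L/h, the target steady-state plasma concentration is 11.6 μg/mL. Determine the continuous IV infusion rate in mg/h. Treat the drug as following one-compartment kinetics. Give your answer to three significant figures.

At steady state, infusion rate equals elimination rate: rate in = CL × Css.
R₀ = 11.00 × 11.6 = 127.6 mg/h

128 mg/h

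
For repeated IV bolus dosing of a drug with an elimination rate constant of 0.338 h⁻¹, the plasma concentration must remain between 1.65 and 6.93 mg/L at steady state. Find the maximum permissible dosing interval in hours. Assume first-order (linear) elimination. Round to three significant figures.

4.25 h

Between IV bolus doses, concentration decays as C = C₀·e^(−kτ), so C_peak/C_trough = e^(kτ).
τ_max = ln(C_peak/C_trough) / k = ln(6.93/1.65) / 0.3380 = 1.435 / 0.3380 = 4.246 h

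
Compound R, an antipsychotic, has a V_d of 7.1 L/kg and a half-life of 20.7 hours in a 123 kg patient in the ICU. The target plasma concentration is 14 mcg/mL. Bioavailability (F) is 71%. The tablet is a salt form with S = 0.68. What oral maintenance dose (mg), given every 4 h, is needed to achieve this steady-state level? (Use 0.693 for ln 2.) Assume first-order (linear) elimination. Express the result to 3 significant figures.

3390 mg

Vd = 7.1 L/kg × 123 kg = 873.3 L
CL = 0.693 × Vd / t½ = 0.693 × 873.3 / 20.7 = 29.24 L/h
D = CL × Css × τ / F / S = 29.24 × 14 × 4 / 0.71 / 0.68 = 3392 mg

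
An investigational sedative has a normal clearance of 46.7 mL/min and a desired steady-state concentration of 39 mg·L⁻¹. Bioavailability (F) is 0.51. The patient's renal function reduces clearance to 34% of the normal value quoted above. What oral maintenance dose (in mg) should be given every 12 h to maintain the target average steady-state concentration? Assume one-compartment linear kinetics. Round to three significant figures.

874 mg

CL = 46.7 mL/min × 60/1000 = 2.802 L/h
Patient clearance = 0.34 × 2.802 = 0.9527 L/h
D = CL × Css × τ / F = 0.9527 × 39 × 12 / 0.51 = 874.2 mg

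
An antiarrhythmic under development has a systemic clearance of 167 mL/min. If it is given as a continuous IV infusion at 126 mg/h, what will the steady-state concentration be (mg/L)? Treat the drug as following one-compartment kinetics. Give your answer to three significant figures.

12.6 mg/L

Convert clearance: 167 mL/min × 60 min/h ÷ 1000 mL/L = 10.02 L/h
Css = rate / CL = 126 / 10.02 = 12.57 mg/L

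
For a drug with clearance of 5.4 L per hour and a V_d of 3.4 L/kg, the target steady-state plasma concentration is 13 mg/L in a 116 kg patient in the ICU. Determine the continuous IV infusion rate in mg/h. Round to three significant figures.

70.2 mg/h

Infusion rate = CL · Css = 5.400 L/h × 13 mg/L = 70.20 mg/h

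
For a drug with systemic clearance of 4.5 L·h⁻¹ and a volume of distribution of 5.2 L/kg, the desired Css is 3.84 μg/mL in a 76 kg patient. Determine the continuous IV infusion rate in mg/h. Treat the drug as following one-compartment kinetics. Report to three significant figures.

17.3 mg/h

R₀ = 4.500 × 3.84 = 17.28 mg/h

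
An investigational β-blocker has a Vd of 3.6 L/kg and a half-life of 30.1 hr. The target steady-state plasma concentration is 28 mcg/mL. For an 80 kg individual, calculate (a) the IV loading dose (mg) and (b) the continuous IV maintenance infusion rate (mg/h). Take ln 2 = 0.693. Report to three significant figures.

Vd = 3.6 L/kg × 80 kg = 288.0 L
LD = Vd × C = 288.0 × 28 = 8064 mg
CL = 0.693 × Vd / t½ = 0.693 × 288.0 / 30.1 = 6.631 L/h
Infusion rate = CL × Css = 6.631 × 28 = 185.7 mg/h

(a) 8060 mg; (b) 186 mg/h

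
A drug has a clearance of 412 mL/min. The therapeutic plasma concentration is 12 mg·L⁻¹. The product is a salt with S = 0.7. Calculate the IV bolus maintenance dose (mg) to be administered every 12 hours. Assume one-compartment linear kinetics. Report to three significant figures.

CL = 412 mL/min = 412 × 0.06 = 24.72 L/h
D = CL × Css × τ / S = 24.72 × 12 × 12 / 0.7 = 5085 mg

5090 mg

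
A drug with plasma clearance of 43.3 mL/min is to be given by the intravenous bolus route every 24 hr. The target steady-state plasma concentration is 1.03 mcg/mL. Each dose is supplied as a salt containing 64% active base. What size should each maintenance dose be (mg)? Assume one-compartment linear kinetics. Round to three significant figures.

CL = 43.3 mL/min × 60/1000 = 2.598 L/h
D = CL × Css × τ / S = 2.598 × 1.03 × 24 / 0.64 = 100.3 mg

100 mg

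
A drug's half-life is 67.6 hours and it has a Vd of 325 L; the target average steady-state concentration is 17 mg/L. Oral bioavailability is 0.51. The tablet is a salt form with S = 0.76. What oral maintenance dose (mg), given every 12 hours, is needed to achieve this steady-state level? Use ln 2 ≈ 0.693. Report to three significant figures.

k = 0.693/67.6 = 0.01025 h⁻¹, so CL = k·Vd = 0.01025 × 325.0 = 3.331 L/h
D = CL × Css × τ / F / S = 3.331 × 17 × 12 / 0.51 / 0.76 = 1753 mg

1750 mg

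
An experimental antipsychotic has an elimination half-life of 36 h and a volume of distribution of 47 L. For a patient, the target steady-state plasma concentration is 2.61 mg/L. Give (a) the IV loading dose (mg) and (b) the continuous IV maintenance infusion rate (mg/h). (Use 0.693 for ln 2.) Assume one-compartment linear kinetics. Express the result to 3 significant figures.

(a) 123 mg; (b) 2.36 mg/h

LD = Vd × C = 47.00 × 2.61 = 122.7 mg
CL = 0.693 × Vd / t½ = 0.693 × 47.00 / 36 = 0.9048 L/h
Infusion rate = CL × Css = 0.9048 × 2.61 = 2.362 mg/h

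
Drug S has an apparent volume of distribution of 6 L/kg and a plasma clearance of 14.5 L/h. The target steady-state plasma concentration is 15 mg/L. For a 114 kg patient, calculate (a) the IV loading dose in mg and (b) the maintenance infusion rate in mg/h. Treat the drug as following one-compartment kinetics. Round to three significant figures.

(a) 10300 mg; (b) 218 mg/h

Vd(total) = 114 kg × 6 L/kg = 684.0 L
Loading dose = Vd × C = 684.0 × 15 = 10260 mg
Maintenance infusion rate = CL × Css = 14.50 × 15 = 217.5 mg/h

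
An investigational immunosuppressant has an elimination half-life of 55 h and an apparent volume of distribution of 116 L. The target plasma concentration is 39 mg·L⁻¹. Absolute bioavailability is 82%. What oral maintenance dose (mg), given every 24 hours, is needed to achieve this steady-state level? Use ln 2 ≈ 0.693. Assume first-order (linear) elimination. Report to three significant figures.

CL = 0.693 × Vd / t½ = 0.693 × 116.0 / 55 = 1.462 L/h
D = CL × Css × τ / F = 1.462 × 39 × 24 / 0.82 = 1669 mg

1670 mg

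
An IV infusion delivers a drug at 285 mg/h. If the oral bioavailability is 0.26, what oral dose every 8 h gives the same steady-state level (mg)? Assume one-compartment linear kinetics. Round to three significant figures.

To maintain the same Css, the systemic dosing rate must be unchanged: F·D/τ = infusion rate.
D = rate × τ / F = 285 × 8 / 0.26 = 8769 mg

8770 mg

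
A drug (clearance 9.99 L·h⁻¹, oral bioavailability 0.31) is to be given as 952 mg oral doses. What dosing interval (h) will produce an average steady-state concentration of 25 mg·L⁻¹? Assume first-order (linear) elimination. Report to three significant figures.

1.18 h

F·D/τ = CL·Css → τ = F·D / (CL·Css).
τ = 0.31 × 952 / (9.99 × 25) = 1.182 h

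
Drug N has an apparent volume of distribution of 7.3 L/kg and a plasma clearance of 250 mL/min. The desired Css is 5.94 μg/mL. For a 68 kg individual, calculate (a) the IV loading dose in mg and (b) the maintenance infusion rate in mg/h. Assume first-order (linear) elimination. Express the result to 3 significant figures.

(a) 2950 mg; (b) 89.1 mg/h

Vd(total) = 68 kg × 7.3 L/kg = 496.4 L
Loading: fill Vd to C_target → 496.4 L × 5.94 mg/L = 2949 mg
Convert clearance: 250 mL/min × 60 min/h ÷ 1000 mL/L = 15.00 L/h
Infusion rate = 15.00 L/h × 5.94 mg/L = 89.10 mg/h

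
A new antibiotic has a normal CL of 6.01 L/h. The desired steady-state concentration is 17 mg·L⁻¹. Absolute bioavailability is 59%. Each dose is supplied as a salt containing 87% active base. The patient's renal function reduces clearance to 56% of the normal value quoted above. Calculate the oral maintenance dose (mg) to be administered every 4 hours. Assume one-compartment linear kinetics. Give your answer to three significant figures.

Patient clearance = 0.56 × 6.010 = 3.366 L/h
D = CL × Css × τ / F / S = 3.366 × 17 × 4 / 0.59 / 0.87 = 445.9 mg

446 mg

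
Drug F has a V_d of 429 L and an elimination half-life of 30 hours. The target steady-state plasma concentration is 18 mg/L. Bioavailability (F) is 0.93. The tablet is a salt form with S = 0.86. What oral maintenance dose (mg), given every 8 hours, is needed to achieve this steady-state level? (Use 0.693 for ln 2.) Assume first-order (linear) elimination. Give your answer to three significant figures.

k = 0.693/30 = 0.02310 h⁻¹, so CL = k·Vd = 0.02310 × 429.0 = 9.910 L/h
D = CL × Css × τ / F / S = 9.910 × 18 × 8 / 0.93 / 0.86 = 1784 mg

1780 mg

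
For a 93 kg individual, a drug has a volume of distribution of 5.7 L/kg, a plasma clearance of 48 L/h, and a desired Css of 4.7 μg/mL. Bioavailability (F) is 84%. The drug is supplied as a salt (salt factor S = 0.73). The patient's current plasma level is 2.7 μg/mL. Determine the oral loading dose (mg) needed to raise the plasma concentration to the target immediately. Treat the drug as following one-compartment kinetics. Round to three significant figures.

Vd = 5.7 L/kg × 93 kg = 530.1 L
LD is governed by Vd — clearance does not enter the loading-dose calculation.
Concentration deficit ΔC = 4.7 − 2.7 = 2.000 mg/L
LD = Vd × ΔC / F / S = 530.1 × 2.000 / 0.84 / 0.73 = 1729 mg

1730 mg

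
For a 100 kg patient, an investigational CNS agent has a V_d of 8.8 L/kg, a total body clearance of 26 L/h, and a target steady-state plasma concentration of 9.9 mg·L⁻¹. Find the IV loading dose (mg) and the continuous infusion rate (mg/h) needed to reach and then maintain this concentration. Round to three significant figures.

(a) 8710 mg; (b) 257 mg/h

Vd = 8.8 L/kg × 100 kg = 880.0 L
LD = Vd · C_target = 880.0 × 9.9 = 8712 mg
Infusion rate = 26.00 L/h × 9.9 mg/L = 257.4 mg/h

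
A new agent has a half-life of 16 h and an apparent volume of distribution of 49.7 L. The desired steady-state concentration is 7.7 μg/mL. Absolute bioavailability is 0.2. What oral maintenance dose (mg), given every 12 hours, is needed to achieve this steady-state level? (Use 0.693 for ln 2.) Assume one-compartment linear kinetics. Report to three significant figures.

k = 0.693/16 = 0.04331 h⁻¹, so CL = k·Vd = 0.04331 × 49.70 = 2.153 L/h
D = CL × Css × τ / F = 2.153 × 7.7 × 12 / 0.2 = 994.7 mg

995 mg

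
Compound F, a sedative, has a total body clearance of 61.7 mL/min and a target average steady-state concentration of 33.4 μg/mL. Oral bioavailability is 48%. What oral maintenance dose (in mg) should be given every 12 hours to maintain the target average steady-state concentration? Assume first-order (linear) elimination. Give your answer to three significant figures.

3090 mg

CL = 61.7 mL/min = 61.7 × 0.06 = 3.702 L/h
D = CL × Css × τ / F = 3.702 × 33.4 × 12 / 0.48 = 3091 mg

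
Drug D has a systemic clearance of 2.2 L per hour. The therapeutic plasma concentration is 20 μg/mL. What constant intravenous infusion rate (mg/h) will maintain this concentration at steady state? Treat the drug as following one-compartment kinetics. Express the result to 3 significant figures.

44.0 mg/h

At steady state, infusion rate equals elimination rate: rate in = CL × Css.
R₀ = 2.200 × 20 = 44.00 mg/h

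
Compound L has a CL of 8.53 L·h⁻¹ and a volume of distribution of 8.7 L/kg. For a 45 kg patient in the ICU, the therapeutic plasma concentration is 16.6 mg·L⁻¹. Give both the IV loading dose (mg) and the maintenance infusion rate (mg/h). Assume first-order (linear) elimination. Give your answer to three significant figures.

(a) 6500 mg; (b) 142 mg/h

Vd(total) = 45 kg × 8.7 L/kg = 391.5 L
Loading dose = Vd × C = 391.5 × 16.6 = 6499 mg
Infusion rate = 8.530 L/h × 16.6 mg/L = 141.6 mg/h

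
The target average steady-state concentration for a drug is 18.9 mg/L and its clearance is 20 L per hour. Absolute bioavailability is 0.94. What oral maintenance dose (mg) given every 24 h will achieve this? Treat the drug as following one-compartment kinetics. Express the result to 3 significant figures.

D = CL × Css × τ / F = 20.00 × 18.9 × 24 / 0.94 = 9651 mg

9650 mg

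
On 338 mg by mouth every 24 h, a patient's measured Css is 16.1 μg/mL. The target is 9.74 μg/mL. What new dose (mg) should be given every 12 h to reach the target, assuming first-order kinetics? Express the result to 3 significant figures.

With linear kinetics, Css is proportional to dose rate (D/τ) at fixed clearance.
D₂ = D₁ × (Css,target / Css,current) × (τ₂/τ₁) = 338 × (9.74/16.1) × (12/24) = 102.2 mg

102 mg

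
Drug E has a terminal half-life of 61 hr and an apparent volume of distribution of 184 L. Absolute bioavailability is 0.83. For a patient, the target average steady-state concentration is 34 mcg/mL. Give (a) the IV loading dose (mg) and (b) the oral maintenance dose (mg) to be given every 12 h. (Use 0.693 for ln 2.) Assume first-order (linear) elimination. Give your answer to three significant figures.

(a) 6260 mg; (b) 1030 mg

LD = Vd × C = 184.0 × 34 = 6256 mg
CL = 0.693 × Vd / t½ = 0.693 × 184.0 / 61 = 2.090 L/h
D = CL × Css × τ / F = 2.090 × 34 × 12 / 0.83 = 1027 mg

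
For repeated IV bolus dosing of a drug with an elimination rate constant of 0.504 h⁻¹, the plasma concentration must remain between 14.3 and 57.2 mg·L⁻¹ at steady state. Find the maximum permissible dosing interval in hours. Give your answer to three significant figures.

2.75 h

Between IV bolus doses, concentration decays as C = C₀·e^(−kτ), so C_peak/C_trough = e^(kτ).
τ_max = ln(C_peak/C_trough) / k = ln(57.2/14.3) / 0.5040 = 1.386 / 0.5040 = 2.750 h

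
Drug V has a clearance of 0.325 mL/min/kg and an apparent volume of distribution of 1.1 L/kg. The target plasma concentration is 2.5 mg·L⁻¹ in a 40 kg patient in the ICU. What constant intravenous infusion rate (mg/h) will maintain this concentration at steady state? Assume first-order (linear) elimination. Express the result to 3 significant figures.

1.95 mg/h

CL = 0.325 mL/min/kg × 40 kg = 13.00 mL/min = 13.00 × 60/1000 = 0.7800 L/h
Maintenance depends on clearance, not Vd — rate in must match rate out.
Infusion rate = CL · Css = 0.7800 L/h × 2.5 mg/L = 1.950 mg/h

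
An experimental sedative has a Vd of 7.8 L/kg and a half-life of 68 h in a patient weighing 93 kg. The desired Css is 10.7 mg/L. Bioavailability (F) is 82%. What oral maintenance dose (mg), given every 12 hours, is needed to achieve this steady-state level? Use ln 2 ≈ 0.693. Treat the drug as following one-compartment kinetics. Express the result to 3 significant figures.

1160 mg

Total Vd = 7.8 × 93 = 725.4 L
CL = 0.693 × Vd / t½ = 0.693 × 725.4 / 68 = 7.393 L/h
D = CL × Css × τ / F = 7.393 × 10.7 × 12 / 0.82 = 1158 mg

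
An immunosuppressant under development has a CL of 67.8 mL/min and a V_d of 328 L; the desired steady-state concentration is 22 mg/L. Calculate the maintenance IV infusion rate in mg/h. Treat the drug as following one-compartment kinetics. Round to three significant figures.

Convert clearance: 67.8 mL/min × 60 min/h ÷ 1000 mL/L = 4.068 L/h
Vd does not affect the maintenance rate; only clearance governs steady-state input.
Infusion rate = CL · Css = 4.068 L/h × 22 mg/L = 89.50 mg/h

89.5 mg/h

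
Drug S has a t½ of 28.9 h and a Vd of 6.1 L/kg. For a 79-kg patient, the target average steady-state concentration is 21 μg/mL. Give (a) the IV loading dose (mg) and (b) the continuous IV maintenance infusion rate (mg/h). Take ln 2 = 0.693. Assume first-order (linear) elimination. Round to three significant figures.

Vd = 6.1 L/kg × 79 kg = 481.9 L
LD = Vd × C = 481.9 × 21 = 10120 mg
CL = 0.693 × Vd / t½ = 0.693 × 481.9 / 28.9 = 11.56 L/h
Infusion rate = CL × Css = 11.56 × 21 = 242.8 mg/h

(a) 10100 mg; (b) 243 mg/h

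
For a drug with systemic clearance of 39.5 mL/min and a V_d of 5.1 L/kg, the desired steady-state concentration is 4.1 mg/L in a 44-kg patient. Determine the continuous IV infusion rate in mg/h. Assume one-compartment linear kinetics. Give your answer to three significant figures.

CL = 39.5 mL/min × 60/1000 = 2.370 L/h
Maintenance depends on clearance, not Vd — rate in must match rate out.
Rate = CL × Css = 2.370 × 4.1 = 9.717 mg/h

9.72 mg/h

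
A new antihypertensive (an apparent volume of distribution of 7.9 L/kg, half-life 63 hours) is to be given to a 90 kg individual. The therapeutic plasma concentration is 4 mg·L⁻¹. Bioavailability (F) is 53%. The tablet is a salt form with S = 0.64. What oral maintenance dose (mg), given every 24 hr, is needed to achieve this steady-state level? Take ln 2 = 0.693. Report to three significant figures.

Total Vd = 7.9 × 90 = 711.0 L
CL = 0.693 × Vd / t½ = 0.693 × 711.0 / 63 = 7.821 L/h
D = CL × Css × τ / F / S = 7.821 × 4 × 24 / 0.53 / 0.64 = 2213 mg

2210 mg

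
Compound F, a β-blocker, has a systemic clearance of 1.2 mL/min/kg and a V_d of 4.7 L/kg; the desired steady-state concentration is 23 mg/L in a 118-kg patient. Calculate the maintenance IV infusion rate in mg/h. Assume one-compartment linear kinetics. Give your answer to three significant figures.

195 mg/h

CL = 1.2 mL/min/kg × 118 kg = 141.6 mL/min = 141.6 × 60/1000 = 8.496 L/h
Infusion rate = CL · Css = 8.496 L/h × 23 mg/L = 195.4 mg/h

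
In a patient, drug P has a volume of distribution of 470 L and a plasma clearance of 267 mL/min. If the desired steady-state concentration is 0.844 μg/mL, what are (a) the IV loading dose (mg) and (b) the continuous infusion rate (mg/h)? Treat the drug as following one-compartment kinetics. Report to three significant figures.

Loading dose = Vd × C = 470.0 × 0.844 = 396.7 mg
CL = 267 mL/min × 60/1000 = 16.02 L/h
Infusion rate = 16.02 L/h × 0.844 mg/L = 13.52 mg/h

(a) 397 mg; (b) 13.5 mg/h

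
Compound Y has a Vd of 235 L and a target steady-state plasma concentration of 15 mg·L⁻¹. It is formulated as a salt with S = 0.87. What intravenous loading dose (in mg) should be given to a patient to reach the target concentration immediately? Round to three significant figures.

4050 mg

The loading dose fills Vd to the target concentration.
LD = Vd × C / S = 235.0 × 15.00 / 0.87 = 4052 mg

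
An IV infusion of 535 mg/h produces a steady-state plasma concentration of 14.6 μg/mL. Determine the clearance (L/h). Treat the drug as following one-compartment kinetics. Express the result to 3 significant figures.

36.6 L/h

At steady state, infusion rate = CL × Css, so CL = rate / Css.
CL = 535 / 14.6 = 36.64 L/h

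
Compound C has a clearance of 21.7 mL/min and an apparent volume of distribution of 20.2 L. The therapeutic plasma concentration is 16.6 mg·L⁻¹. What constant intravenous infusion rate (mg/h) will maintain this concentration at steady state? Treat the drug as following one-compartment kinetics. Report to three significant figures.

CL = 21.7 mL/min × 60/1000 = 1.302 L/h
Infusion rate = CL · Css = 1.302 L/h × 16.6 mg/L = 21.61 mg/h

21.6 mg/h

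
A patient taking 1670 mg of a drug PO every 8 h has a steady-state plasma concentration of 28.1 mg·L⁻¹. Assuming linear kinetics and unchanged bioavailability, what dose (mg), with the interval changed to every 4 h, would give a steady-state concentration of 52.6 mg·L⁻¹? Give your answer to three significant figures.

1560 mg

For first-order elimination, Css ∝ F·D/(CL·τ); F and CL are unchanged, so Css ∝ D/τ.
D₂ = D₁ × (Css,target / Css,current) × (τ₂/τ₁) = 1670 × (52.6/28.1) × (4/8) = 1563 mg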